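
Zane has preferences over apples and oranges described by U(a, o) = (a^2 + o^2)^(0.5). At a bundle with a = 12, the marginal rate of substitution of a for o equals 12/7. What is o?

o = 7

For CES with ρ = 2, MRS = (o/a)^(-1).
Setting (o/12)^(-1) = 12/7 gives o/12 = 7/12 and o = 7.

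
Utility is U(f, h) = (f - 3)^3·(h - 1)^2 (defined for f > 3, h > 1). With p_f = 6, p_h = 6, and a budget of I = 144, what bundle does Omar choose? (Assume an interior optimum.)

f* = 15, h* = 9

MU_f = 3·(f−3)^2·(h−1)^2, MU_h = 2·(f−3)^3·(h−1).
MRS = (3/2)·(h−1)/(f−3).
Tangency: set MRS = p_f/p_h = 6/6 = 1.
So (3/2)·(h − 1)/(f − 3) = 1, i.e. (h − 1) = (2/3)·(f − 3).
Rewrite the budget in excess-of-subsistence terms: 6·(f − 3) + 6·(h − 1) = 144 − 6·3 − 6·1 = 120.
Substituting, 10·(f − 3) = 120, so f − 3 = 12 and f* = 15.
Then h − 1 = (2/3)·12 = 8, so h* = 9.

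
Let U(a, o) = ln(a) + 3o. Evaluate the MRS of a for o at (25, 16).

MU_a = 1/a, MU_o = 3.
MRS = 1/a ÷ 3.
At (25, 16): MRS = 1/75.
The indifference curve has slope −1/75 at this bundle.

MRS = 1/75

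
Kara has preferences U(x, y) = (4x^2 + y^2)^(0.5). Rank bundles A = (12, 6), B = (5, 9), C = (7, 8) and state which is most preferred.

Evaluate utility at each bundle:
U(A) = 24.739.
U(B) = 13.454.
U(C) = 16.125.
Highest utility is A, so A ≻ C ≻ B.

Bundle A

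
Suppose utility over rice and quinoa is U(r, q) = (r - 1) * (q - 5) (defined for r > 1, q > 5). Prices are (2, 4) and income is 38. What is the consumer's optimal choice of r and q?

MU_r = (q−5), MU_q = (r−1).
MRS = (q−5)/(r−1).
Tangency: set MRS = p_r/p_q = 2/4 = 0.5.
So (q − 5)/(r − 1) = 0.5, i.e. (q − 5) = 0.5·(r − 1).
Rewrite the budget in excess-of-subsistence terms: 2·(r − 1) + 4·(q − 5) = 38 − 2·1 − 4·5 = 16.
Substituting, 4·(r − 1) = 16, so r − 1 = 4 and r* = 5.
Then q − 5 = 0.5·4 = 2, so q* = 7.

r* = 5, q* = 7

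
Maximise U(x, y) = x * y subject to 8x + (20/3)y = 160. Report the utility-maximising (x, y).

x* = 10, y* = 12

MU_x = y and MU_y = x.
MRS = MU_x/MU_y = y/x.
Tangency: set MRS = p_x/p_y = 8/(20/3) = 1.2.
So y/x = 1.2, i.e. y = 1.2·x.
Substitute into the budget 8·x + (20/3)·y = 160: 16·x = 160, so x* = 10.
Then y* = 1.2·10 = 12.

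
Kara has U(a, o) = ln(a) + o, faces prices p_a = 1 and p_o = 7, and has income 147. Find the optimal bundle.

MU_a = 1/a, MU_o = 1.
MRS = 1/a ÷ 1.
Tangency: set MRS = p_a/p_o = 1/7.
MRS depends only on a: 1/a = 1/7 ⇒ a* = 1/(1/7) = 7.
From the budget, 7·o = 147 − 1·7 = 140, so o* = 20.

a* = 7, o* = 20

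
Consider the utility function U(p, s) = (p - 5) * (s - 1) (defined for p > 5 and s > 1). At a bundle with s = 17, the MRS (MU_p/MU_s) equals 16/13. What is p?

p = 18

MU_p = (s−1), MU_s = (p−5).
MRS = (s−1)/(p−5).
Substitute s = 17: MRS = 16/(p − 5). Setting this equal to 16/13 gives p − 5 = 16/(16/13) = 13, so p = 18.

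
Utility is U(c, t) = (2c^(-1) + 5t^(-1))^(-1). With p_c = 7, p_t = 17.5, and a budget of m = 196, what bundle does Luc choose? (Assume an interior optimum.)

For CES with ρ = -1, MRS = (2/5)·(t/c)^2.
Tangency: set MRS = p_c/p_t = 7/17.5 = 0.4.
So (t/c)^2 = 1; taking the square root, t/c = 1, i.e. t = c.
Substitute into the budget 7·c + 17.5·t = 196: 24.5·c = 196, so c* = 8 and t* = 8.

c* = 8, t* = 8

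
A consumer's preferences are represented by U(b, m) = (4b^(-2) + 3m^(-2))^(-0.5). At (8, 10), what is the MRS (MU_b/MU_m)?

For CES with ρ = -2, MRS = (4/3)·(m/b)^3.
At (8, 10): MRS = 125/48.
That is, one extra unit of b is worth 125/48 units of m at the margin.

MRS = 125/48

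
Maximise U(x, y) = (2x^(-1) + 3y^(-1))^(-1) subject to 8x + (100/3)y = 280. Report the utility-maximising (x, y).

For CES with ρ = -1, MRS = (2/3)·(y/x)^2.
Tangency: set MRS = p_x/p_y = 8/(100/3) = 6/25.
So (y/x)^2 = 9/25; taking the square root, y/x = 0.6, i.e. y = 0.6·x.
Substitute into the budget 8·x + (100/3)·y = 280: 28·x = 280, so x* = 10 and y* = 0.6·10 = 6.

x* = 10, y* = 6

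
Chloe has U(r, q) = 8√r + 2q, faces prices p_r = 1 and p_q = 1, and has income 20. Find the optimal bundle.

r* = 4, q* = 16

MU_r = 8/(2√r), MU_q = 2.
MRS = 8/(2√r) ÷ 2.
Tangency: set MRS = p_r/p_q = 1/1 = 1.
MRS depends only on r: 2/√r = 1 ⇒ √r = 2/1 = 2 ⇒ r* = 4.
From the budget, 1·q = 20 − 1·4 = 16, so q* = 16.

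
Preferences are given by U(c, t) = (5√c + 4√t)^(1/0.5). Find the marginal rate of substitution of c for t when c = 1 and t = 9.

For CES with ρ = 0.5, MRS = (5/4)·√(t/c).
At (1, 9): MRS = 3.75.
So at (1, 9) the consumer would give up 3.75 units of t for one more unit of c.

MRS = 3.75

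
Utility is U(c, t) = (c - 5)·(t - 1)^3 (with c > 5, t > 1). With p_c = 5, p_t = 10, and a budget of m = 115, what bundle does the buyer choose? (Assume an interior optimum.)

MU_c = (t−1)^3, MU_t = 3·(c−5)·(t−1)^2.
MRS = (1/3)·(t−1)/(c−5).
Tangency: set MRS = p_c/p_t = 5/10 = 0.5.
So (1/3)·(t − 1)/(c − 5) = 0.5, i.e. (t − 1) = 1.5·(c − 5).
Rewrite the budget in excess-of-subsistence terms: 5·(c − 5) + 10·(t − 1) = 115 − 5·5 − 10·1 = 80.
Substituting, 20·(c − 5) = 80, so c − 5 = 4 and c* = 9.
Then t − 1 = 1.5·4 = 6, so t* = 7.

c* = 9, t* = 7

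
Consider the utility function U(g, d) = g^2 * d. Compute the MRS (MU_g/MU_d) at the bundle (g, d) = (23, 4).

MU_g = 2·g·d and MU_d = g^2.
MRS = MU_g/MU_d = (2/1)·d/g.
At (23, 4): MRS = 8/23.
So at (23, 4) the consumer would give up 8/23 units of d for one more unit of g.

MRS = 8/23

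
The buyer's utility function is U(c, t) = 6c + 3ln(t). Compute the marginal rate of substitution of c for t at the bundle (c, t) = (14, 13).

MU_c = 6, MU_t = 3/t.
MRS = 6 ÷ (3/t).
At (14, 13): MRS = 26.
So at (14, 13) the consumer would give up 26 units of t for one more unit of c.

MRS = 26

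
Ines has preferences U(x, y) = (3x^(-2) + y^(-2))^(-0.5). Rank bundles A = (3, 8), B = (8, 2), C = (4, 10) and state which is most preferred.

Bundle C

Evaluate utility at each bundle:
U(A) = 1.693.
U(B) = 1.835.
U(C) = 2.250.
Highest utility is C, so C ≻ B ≻ A.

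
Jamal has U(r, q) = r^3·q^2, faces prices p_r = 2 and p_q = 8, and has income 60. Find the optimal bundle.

r* = 18, q* = 3

MU_r = 3·r^2·q^2 and MU_q = 2·r^3·q.
MRS = MU_r/MU_q = (3/2)·q/r.
Tangency: set MRS = p_r/p_q = 2/8 = 0.25.
So (3/2)·q/r = 0.25, i.e. q = (1/6)·r.
Substitute into the budget 2·r + 8·q = 60: (10/3)·r = 60, so r* = 18.
Then q* = (1/6)·18 = 3.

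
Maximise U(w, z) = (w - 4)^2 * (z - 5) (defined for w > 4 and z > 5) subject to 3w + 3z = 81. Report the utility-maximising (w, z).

MU_w = 2·(w−4)·(z−5), MU_z = (w−4)^2.
MRS = (2/1)·(z−5)/(w−4).
Tangency: set MRS = p_w/p_z = 3/3 = 1.
So (2/1)·(z − 5)/(w − 4) = 1, i.e. (z − 5) = 0.5·(w − 4).
Rewrite the budget in excess-of-subsistence terms: 3·(w − 4) + 3·(z − 5) = 81 − 3·4 − 3·5 = 54.
Substituting, 4.5·(w − 4) = 54, so w − 4 = 12 and w* = 16.
Then z − 5 = 0.5·12 = 6, so z* = 11.

w* = 16, z* = 11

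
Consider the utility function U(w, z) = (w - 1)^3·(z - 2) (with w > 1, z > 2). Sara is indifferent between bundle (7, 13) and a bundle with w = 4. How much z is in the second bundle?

z = 90

U(7, 13) = 2376.
Set U(4, z) = 2376 and solve.
With w = 4: (4 − 1)^3 = 27, so (z − 2) = 2376/27 = 88.
So z = 2 + 88 = 90.
Check: U(4, 90) = 2376.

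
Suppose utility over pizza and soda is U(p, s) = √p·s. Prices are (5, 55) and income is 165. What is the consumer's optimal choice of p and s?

MU_p = 0.5·p^(-0.5)·s and MU_s = √p.
MRS = MU_p/MU_s = (0.5)·s/p.
Tangency: set MRS = p_p/p_s = 5/55 = 1/11.
So (0.5)·s/p = 1/11, i.e. s = (2/11)·p.
Substitute into the budget 5·p + 55·s = 165: 15·p = 165, so p* = 11.
Then s* = (2/11)·11 = 2.

p* = 11, s* = 2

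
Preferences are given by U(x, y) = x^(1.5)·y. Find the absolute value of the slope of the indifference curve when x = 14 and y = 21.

MRS = 2.25

MU_x = 1.5·√x·y and MU_y = x^(1.5).
MRS = MU_x/MU_y = (1.5)·y/x.
At (14, 21): MRS = 2.25.
That is, one extra unit of x is worth 2.25 units of y at the margin.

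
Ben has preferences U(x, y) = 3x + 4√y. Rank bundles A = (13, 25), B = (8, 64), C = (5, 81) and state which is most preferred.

Evaluate utility at each bundle:
U(A) = 59.000.
U(B) = 56.000.
U(C) = 51.000.
Highest utility is A, so A ≻ B ≻ C.

Bundle A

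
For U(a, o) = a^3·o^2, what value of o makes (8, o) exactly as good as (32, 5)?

U(32, 5) = 819200.
Set U(8, o) = 819200 and solve.
With a = 8: 8^3 = 512, so o^2 = 819200/512 = 1600; taking the square root, o = 40.
Check: U(8, 40) = 819200.

o = 40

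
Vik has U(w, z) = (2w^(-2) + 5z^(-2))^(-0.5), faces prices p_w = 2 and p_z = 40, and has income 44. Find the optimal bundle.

For CES with ρ = -2, MRS = (2/5)·(z/w)^3.
Tangency: set MRS = p_w/p_z = 2/40 = 0.05.
So (z/w)^3 = 0.125; taking the cube root, z/w = 0.5, i.e. z = 0.5·w.
Substitute into the budget 2·w + 40·z = 44: 22·w = 44, so w* = 2 and z* = 0.5·2 = 1.

w* = 2, z* = 1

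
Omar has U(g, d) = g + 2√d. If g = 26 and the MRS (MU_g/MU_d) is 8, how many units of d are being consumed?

MU_g = 1, MU_d = 2/(2√d).
MRS = 1 ÷ (2/(2√d)).
MRS depends only on d: √d = 8 ⇒ √d = 8 ⇒ d = 64.

d = 64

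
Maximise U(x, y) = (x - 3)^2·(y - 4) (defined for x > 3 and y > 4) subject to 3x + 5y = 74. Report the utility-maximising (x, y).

x* = 13, y* = 7

MU_x = 2·(x−3)·(y−4), MU_y = (x−3)^2.
MRS = (2/1)·(y−4)/(x−3).
Tangency: set MRS = p_x/p_y = 3/5 = 0.6.
So (2/1)·(y − 4)/(x − 3) = 0.6, i.e. (y − 4) = 0.3·(x − 3).
Rewrite the budget in excess-of-subsistence terms: 3·(x − 3) + 5·(y − 4) = 74 − 3·3 − 5·4 = 45.
Substituting, 4.5·(x − 3) = 45, so x − 3 = 10 and x* = 13.
Then y − 4 = 0.3·10 = 3, so y* = 7.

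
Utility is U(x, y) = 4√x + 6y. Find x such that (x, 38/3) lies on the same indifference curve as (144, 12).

U(144, 12) = 120.
Set U(x, 38/3) = 120 and solve.
With y = 38/3: 4√x = 120 − 6·38/3 = 44, so √x = 11 and x = 121.
Check: U(121, 38/3) = 120.

x = 121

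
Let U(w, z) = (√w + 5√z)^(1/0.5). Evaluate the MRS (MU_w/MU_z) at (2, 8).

For CES with ρ = 0.5, MRS = (1/5)·√(z/w).
At (2, 8): MRS = 0.4.
The indifference curve has slope −0.4 at this bundle.

MRS = 0.4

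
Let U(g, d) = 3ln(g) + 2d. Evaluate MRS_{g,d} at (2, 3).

MU_g = 3/g, MU_d = 2.
MRS = 3/g ÷ 2.
At (2, 3): MRS = 0.75.
The indifference curve has slope −0.75 at this bundle.

MRS = 0.75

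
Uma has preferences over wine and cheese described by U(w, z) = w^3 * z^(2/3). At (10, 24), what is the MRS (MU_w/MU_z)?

MRS = 10.8

MU_w = 3·w^2·z^(2/3) and MU_z = 2/3·w^3·z^(-1/3).
MRS = MU_w/MU_z = (4.5)·z/w.
At (10, 24): MRS = 10.8.
The indifference curve has slope −10.8 at this bundle.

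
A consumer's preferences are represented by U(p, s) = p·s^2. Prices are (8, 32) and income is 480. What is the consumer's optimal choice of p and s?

MU_p = s^2 and MU_s = 2·p·s.
MRS = MU_p/MU_s = (1/2)·s/p.
Tangency: set MRS = p_p/p_s = 8/32 = 0.25.
So (1/2)·s/p = 0.25, i.e. s = 0.5·p.
Substitute into the budget 8·p + 32·s = 480: 24·p = 480, so p* = 20.
Then s* = 0.5·20 = 10.

p* = 20, s* = 10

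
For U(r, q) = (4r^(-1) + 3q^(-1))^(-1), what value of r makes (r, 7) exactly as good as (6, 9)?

U depends on (r, q) only through S = 4r^(-1) + 3q^(-1), so equal utility means equal S. At (6, 9): S = 1.
With q = 7: 3·7^(-1) = 3/7, so 4r^(-1) = 1 − 3/7 = 4/7, i.e. r^(-1) = 1/7.
Hence r = 1/(1/7) = 7.
Check: U(7, 7) = 1.

r = 7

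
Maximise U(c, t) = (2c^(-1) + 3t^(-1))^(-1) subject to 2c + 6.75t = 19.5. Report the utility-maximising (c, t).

c* = 3, t* = 2

For CES with ρ = -1, MRS = (2/3)·(t/c)^2.
Tangency: set MRS = p_c/p_t = 2/6.75 = 8/27.
So (t/c)^2 = 4/9; taking the square root, t/c = 2/3, i.e. t = (2/3)·c.
Substitute into the budget 2·c + 6.75·t = 19.5: 6.5·c = 19.5, so c* = 3 and t* = (2/3)·3 = 2.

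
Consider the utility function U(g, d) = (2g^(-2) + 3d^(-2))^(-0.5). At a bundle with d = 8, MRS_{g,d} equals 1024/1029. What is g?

g = 7

For CES with ρ = -2, MRS = (2/3)·(d/g)^3.
Setting (2/3)·(8/g)^3 = 1024/1029 gives (8/g)^3 = 512/343, so 8/g = 8/7 and g = 7.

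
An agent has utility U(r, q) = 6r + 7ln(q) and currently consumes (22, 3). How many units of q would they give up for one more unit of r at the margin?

MRS = 18/7

MU_r = 6, MU_q = 7/q.
MRS = 6 ÷ (7/q).
At (22, 3): MRS = 18/7.
So at (22, 3) the consumer would give up 18/7 units of q for one more unit of r.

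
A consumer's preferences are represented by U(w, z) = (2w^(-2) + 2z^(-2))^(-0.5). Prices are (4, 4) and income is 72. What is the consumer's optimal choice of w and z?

For CES with ρ = -2, MRS = (z/w)^3.
Tangency: set MRS = p_w/p_z = 4/4 = 1.
So (z/w)^3 = 1; taking the cube root, z/w = 1, i.e. z = w.
Substitute into the budget 4·w + 4·z = 72: 8·w = 72, so w* = 9 and z* = 9.

w* = 9, z* = 9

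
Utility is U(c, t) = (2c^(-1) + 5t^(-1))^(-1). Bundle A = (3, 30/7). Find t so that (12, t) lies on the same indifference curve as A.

t = 3

U depends on (c, t) only through S = 2c^(-1) + 5t^(-1), so equal utility means equal S. At (3, 30/7): S = 11/6.
With c = 12: 2·12^(-1) = 1/6, so 5t^(-1) = 11/6 − 1/6 = 5/3, i.e. t^(-1) = 1/3.
Hence t = 1/(1/3) = 3.
Check: U(12, 3) = 0.5455.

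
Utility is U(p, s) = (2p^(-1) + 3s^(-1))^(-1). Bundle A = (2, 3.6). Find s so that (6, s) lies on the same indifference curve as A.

s = 2

U depends on (p, s) only through S = 2p^(-1) + 3s^(-1), so equal utility means equal S. At (2, 3.6): S = 11/6.
With p = 6: 2·6^(-1) = 1/3, so 3s^(-1) = 11/6 − 1/3 = 1.5, i.e. s^(-1) = 0.5.
Hence s = 1/0.5 = 2.
Check: U(6, 2) = 0.5455.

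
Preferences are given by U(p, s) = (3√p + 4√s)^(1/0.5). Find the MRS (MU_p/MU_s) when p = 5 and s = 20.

For CES with ρ = 0.5, MRS = (3/4)·√(s/p).
At (5, 20): MRS = 1.5.
The indifference curve has slope −1.5 at this bundle.

MRS = 1.5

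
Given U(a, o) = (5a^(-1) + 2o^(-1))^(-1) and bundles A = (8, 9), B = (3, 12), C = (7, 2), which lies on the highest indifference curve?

Evaluate utility at each bundle:
U(A) = 1.180.
U(B) = 0.545.
U(C) = 0.583.
Highest utility is A, so A ≻ C ≻ B.

Bundle A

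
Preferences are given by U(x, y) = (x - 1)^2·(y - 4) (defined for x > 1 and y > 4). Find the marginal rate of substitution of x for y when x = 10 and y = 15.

MRS = 22/9

MU_x = 2·(x−1)·(y−4), MU_y = (x−1)^2.
MRS = (2/1)·(y−4)/(x−1).
At (10, 15): MRS = 22/9.
The indifference curve has slope −22/9 at this bundle.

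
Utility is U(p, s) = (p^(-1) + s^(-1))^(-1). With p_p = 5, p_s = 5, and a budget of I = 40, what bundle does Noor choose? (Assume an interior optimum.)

p* = 4, s* = 4

For CES with ρ = -1, MRS = (s/p)^2.
Tangency: set MRS = p_p/p_s = 5/5 = 1.
So (s/p)^2 = 1; taking the square root, s/p = 1, i.e. s = p.
Substitute into the budget 5·p + 5·s = 40: 10·p = 40, so p* = 4 and s* = 4.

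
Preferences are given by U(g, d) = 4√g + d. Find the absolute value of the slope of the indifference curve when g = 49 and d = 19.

MRS = 2/7

MU_g = 4/(2√g), MU_d = 1.
MRS = 4/(2√g) ÷ 1.
At (49, 19): MRS = 2/7.
So at (49, 19) the consumer would give up 2/7 units of d for one more unit of g.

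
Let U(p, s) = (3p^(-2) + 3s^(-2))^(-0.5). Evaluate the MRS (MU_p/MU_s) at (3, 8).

MRS = 512/27

For CES with ρ = -2, MRS = (s/p)^3.
At (3, 8): MRS = 512/27.
The indifference curve has slope −512/27 at this bundle.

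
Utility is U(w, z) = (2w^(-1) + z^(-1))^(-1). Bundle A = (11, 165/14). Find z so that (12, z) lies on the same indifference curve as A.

z = 10

U depends on (w, z) only through S = 2w^(-1) + z^(-1), so equal utility means equal S. At (11, 165/14): S = 4/15.
With w = 12: 2·12^(-1) = 1/6, so z^(-1) = 4/15 − 1/6 = 0.1.
Hence z = 1/0.1 = 10.
Check: U(12, 10) = 3.75.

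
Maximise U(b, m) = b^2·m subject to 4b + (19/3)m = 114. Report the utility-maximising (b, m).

b* = 19, m* = 6

MU_b = 2·b·m and MU_m = b^2.
MRS = MU_b/MU_m = (2/1)·m/b.
Tangency: set MRS = p_b/p_m = 4/(19/3) = 12/19.
So (2/1)·m/b = 12/19, i.e. m = (6/19)·b.
Substitute into the budget 4·b + (19/3)·m = 114: 6·b = 114, so b* = 19.
Then m* = (6/19)·19 = 6.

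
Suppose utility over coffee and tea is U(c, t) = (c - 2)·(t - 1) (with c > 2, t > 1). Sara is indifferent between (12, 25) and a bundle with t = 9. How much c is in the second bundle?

U(12, 25) = 240.
Set U(c, 9) = 240 and solve.
With t = 9: (9 − 1) = 8, so (c − 2) = 240/8 = 30.
So c = 2 + 30 = 32.
Check: U(32, 9) = 240.

c = 32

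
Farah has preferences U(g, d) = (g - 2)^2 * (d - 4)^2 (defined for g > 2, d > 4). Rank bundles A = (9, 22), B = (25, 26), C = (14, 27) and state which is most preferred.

Evaluate utility at each bundle:
U(A) = 15876.
U(B) = 256036.
U(C) = 76176.
Highest utility is B, so B ≻ C ≻ A.

Bundle B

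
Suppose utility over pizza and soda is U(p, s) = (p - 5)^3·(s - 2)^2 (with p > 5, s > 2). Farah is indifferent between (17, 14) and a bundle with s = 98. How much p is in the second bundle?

U(17, 14) = 248832.
Set U(p, 98) = 248832 and solve.
With s = 98: (98 − 2)^2 = 9216, so (p − 5)^3 = 248832/9216 = 27.
Taking the cube root (with p > 5): p − 5 = 3, so p = 8.
Check: U(8, 98) = 248832.

p = 8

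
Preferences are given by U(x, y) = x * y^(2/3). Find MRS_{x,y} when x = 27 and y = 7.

MU_x = y^(2/3) and MU_y = 2/3·x·y^(-1/3).
MRS = MU_x/MU_y = (1.5)·y/x.
At (27, 7): MRS = 7/18.
The indifference curve has slope −7/18 at this bundle.

MRS = 7/18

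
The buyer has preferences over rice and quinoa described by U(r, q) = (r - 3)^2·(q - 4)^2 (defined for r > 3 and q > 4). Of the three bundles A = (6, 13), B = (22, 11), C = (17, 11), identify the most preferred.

Bundle B

Evaluate utility at each bundle:
U(A) = 729.
U(B) = 17689.
U(C) = 9604.
Highest utility is B, so B ≻ C ≻ A.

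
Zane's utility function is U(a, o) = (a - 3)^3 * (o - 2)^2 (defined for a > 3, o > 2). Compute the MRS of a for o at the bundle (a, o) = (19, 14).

MU_a = 3·(a−3)^2·(o−2)^2, MU_o = 2·(a−3)^3·(o−2).
MRS = (3/2)·(o−2)/(a−3).
At (19, 14): MRS = 1.125.
The indifference curve has slope −1.125 at this bundle.

MRS = 1.125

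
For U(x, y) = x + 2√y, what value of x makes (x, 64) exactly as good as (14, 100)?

x = 18

U(14, 100) = 34.
Set U(x, 64) = 34 and solve.
With y = 64: √64 = 8, so x = 34 − 2·8 = 18.
Check: U(18, 64) = 34.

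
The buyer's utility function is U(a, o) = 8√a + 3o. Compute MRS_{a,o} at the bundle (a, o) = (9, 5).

MRS = 4/9

MU_a = 8/(2√a), MU_o = 3.
MRS = 8/(2√a) ÷ 3.
At (9, 5): MRS = 4/9.
So at (9, 5) the consumer would give up 4/9 units of o for one more unit of a.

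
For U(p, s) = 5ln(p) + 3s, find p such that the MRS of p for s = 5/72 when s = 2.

MU_p = 5/p, MU_s = 3.
MRS = 5/p ÷ 3.
MRS depends only on p: (5/3)/p = 5/72 ⇒ p = (5/3)/(5/72) = 24.

p = 24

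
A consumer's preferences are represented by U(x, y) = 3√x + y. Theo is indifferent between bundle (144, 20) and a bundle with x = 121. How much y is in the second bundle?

y = 23

U(144, 20) = 56.
Set U(121, y) = 56 and solve.
With x = 121: √121 = 11, so y = 56 − 3·11 = 23.
Check: U(121, 23) = 56.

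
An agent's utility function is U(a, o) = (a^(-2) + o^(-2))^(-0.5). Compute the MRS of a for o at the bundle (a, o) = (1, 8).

For CES with ρ = -2, MRS = (o/a)^3.
At (1, 8): MRS = 512.
The indifference curve has slope −512 at this bundle.

MRS = 512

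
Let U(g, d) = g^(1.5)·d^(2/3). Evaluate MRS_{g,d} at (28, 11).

MU_g = 1.5·√g·d^(2/3) and MU_d = 2/3·g^(1.5)·d^(-1/3).
MRS = MU_g/MU_d = (2.25)·d/g.
At (28, 11): MRS = 99/112.
That is, one extra unit of g is worth 99/112 units of d at the margin.

MRS = 99/112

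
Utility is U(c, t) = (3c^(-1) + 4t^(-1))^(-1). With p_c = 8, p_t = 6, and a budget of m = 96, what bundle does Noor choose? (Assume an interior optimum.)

c* = 6, t* = 8

For CES with ρ = -1, MRS = (3/4)·(t/c)^2.
Tangency: set MRS = p_c/p_t = 8/6 = 4/3.
So (t/c)^2 = 16/9; taking the square root, t/c = 4/3, i.e. t = (4/3)·c.
Substitute into the budget 8·c + 6·t = 96: 16·c = 96, so c* = 6 and t* = (4/3)·6 = 8.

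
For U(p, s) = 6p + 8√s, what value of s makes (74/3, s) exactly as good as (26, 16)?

s = 25

U(26, 16) = 188.
Set U(74/3, s) = 188 and solve.
With p = 74/3: 8√s = 188 − 6·74/3 = 40, so √s = 5 and s = 25.
Check: U(74/3, 25) = 188.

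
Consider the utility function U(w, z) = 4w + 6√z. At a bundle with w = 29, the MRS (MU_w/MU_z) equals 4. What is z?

MU_w = 4, MU_z = 6/(2√z).
MRS = 4 ÷ (6/(2√z)).
MRS depends only on z: (4/3)·√z = 4 ⇒ √z = 4/(4/3) = 3 ⇒ z = 9.

z = 9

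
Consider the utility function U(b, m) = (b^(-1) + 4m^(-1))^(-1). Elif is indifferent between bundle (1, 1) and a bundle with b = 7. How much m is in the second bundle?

U depends on (b, m) only through S = b^(-1) + 4m^(-1), so equal utility means equal S. At (1, 1): S = 5.
With b = 7: 7^(-1) = 1/7, so 4m^(-1) = 5 − 1/7 = 34/7, i.e. m^(-1) = 17/14.
Hence m = 1/(17/14) = 14/17.
Check: U(7, 14/17) = 0.2.

m = 14/17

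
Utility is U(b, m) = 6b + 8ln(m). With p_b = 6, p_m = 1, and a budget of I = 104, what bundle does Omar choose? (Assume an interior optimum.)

b* = 16, m* = 8

MU_b = 6, MU_m = 8/m.
MRS = 6 ÷ (8/m).
Tangency: set MRS = p_b/p_m = 6/1 = 6.
MRS depends only on m: 0.75·m = 6 ⇒ m* = 6/0.75 = 8.
From the budget, 6·b = 104 − 1·8 = 96, so b* = 16.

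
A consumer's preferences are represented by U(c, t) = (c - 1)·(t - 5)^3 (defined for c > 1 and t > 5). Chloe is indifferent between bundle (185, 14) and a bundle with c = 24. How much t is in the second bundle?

t = 23

U(185, 14) = 134136.
Set U(24, t) = 134136 and solve.
With c = 24: (24 − 1) = 23, so (t − 5)^3 = 134136/23 = 5832.
Taking the cube root (with t > 5): t − 5 = 18, so t = 23.
Check: U(24, 23) = 134136.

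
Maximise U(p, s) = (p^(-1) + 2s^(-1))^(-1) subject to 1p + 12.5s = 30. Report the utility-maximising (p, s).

For CES with ρ = -1, MRS = (1/2)·(s/p)^2.
Tangency: set MRS = p_p/p_s = 1/12.5 = 2/25.
So (s/p)^2 = 4/25; taking the square root, s/p = 0.4, i.e. s = 0.4·p.
Substitute into the budget 1·p + 12.5·s = 30: 6·p = 30, so p* = 5 and s* = 0.4·5 = 2.

p* = 5, s* = 2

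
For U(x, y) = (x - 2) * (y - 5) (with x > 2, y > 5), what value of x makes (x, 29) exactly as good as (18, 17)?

U(18, 17) = 192.
Set U(x, 29) = 192 and solve.
With y = 29: (29 − 5) = 24, so (x − 2) = 192/24 = 8.
So x = 2 + 8 = 10.
Check: U(10, 29) = 192.

x = 10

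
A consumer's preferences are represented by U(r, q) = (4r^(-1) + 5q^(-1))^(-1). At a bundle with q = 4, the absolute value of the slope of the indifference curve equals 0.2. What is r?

r = 8

For CES with ρ = -1, MRS = (4/5)·(q/r)^2.
Setting (4/5)·(4/r)^2 = 0.2 gives (4/r)^2 = 0.25, so 4/r = 0.5 and r = 8.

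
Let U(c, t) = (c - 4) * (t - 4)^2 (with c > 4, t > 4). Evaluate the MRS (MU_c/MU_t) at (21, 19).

MU_c = (t−4)^2, MU_t = 2·(c−4)·(t−4).
MRS = (1/2)·(t−4)/(c−4).
At (21, 19): MRS = 15/34.
The indifference curve has slope −15/34 at this bundle.

MRS = 15/34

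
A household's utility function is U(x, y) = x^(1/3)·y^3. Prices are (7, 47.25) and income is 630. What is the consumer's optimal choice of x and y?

MU_x = 1/3·x^(-2/3)·y^3 and MU_y = 3·x^(1/3)·y^2.
MRS = MU_x/MU_y = (1/9)·y/x.
Tangency: set MRS = p_x/p_y = 7/47.25 = 4/27.
So (1/9)·y/x = 4/27, i.e. y = (4/3)·x.
Substitute into the budget 7·x + 47.25·y = 630: 70·x = 630, so x* = 9.
Then y* = (4/3)·9 = 12.

x* = 9, y* = 12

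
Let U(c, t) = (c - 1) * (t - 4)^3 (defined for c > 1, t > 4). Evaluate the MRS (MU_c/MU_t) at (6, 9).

MU_c = (t−4)^3, MU_t = 3·(c−1)·(t−4)^2.
MRS = (1/3)·(t−4)/(c−1).
At (6, 9): MRS = 1/3.
That is, one extra unit of c is worth 1/3 units of t at the margin.

MRS = 1/3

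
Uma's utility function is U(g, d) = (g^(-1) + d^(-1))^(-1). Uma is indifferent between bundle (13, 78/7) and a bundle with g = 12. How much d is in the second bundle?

d = 12

U depends on (g, d) only through S = g^(-1) + d^(-1), so equal utility means equal S. At (13, 78/7): S = 1/6.
With g = 12: 12^(-1) = 1/12, so d^(-1) = 1/6 − 1/12 = 1/12.
Hence d = 1/(1/12) = 12.
Check: U(12, 12) = 6.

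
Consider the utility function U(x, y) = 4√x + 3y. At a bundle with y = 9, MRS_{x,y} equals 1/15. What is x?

MU_x = 4/(2√x), MU_y = 3.
MRS = 4/(2√x) ÷ 3.
MRS depends only on x: (2/3)/√x = 1/15 ⇒ √x = (2/3)/(1/15) = 10 ⇒ x = 100.

x = 100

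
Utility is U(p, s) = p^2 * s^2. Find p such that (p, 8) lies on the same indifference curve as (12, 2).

p = 3

U(12, 2) = 576.
Set U(p, 8) = 576 and solve.
With s = 8: 8^2 = 64, so p^2 = 576/64 = 9; taking the square root, p = 3.
Check: U(3, 8) = 576.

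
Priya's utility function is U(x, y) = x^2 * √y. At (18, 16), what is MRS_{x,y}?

MRS = 32/9

MU_x = 2·x·√y and MU_y = 0.5·x^2·y^(-0.5).
MRS = MU_x/MU_y = (4)·y/x.
At (18, 16): MRS = 32/9.
So at (18, 16) the consumer would give up 32/9 units of y for one more unit of x.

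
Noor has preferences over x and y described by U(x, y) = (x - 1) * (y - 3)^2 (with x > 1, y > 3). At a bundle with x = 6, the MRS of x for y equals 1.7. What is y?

MU_x = (y−3)^2, MU_y = 2·(x−1)·(y−3).
MRS = (1/2)·(y−3)/(x−1).
Substitute x = 6: MRS = (y − 3)/10. Setting this equal to 1.7 gives y − 3 = 1.7·10 = 17, so y = 20.

y = 20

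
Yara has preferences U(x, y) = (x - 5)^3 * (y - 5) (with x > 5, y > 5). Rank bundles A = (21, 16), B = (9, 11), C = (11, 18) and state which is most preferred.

Evaluate utility at each bundle:
U(A) = 45056.
U(B) = 384.
U(C) = 2808.
Highest utility is A, so A ≻ C ≻ B.

Bundle A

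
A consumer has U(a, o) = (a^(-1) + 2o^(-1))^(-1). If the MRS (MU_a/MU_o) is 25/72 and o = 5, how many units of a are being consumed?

a = 6

For CES with ρ = -1, MRS = (1/2)·(o/a)^2.
Setting (1/2)·(5/a)^2 = 25/72 gives (5/a)^2 = 25/36, so 5/a = 5/6 and a = 6.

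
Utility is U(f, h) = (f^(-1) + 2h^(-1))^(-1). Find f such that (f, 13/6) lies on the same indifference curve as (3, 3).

f = 13

U depends on (f, h) only through S = f^(-1) + 2h^(-1), so equal utility means equal S. At (3, 3): S = 1.
With h = 13/6: 2·(13/6)^(-1) = 12/13, so f^(-1) = 1 − 12/13 = 1/13.
Hence f = 1/(1/13) = 13.
Check: U(13, 13/6) = 1.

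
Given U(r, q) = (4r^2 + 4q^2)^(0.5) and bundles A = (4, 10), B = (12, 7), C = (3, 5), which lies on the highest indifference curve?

Evaluate utility at each bundle:
U(A) = 21.541.
U(B) = 27.785.
U(C) = 11.662.
Highest utility is B, so B ≻ A ≻ C.

Bundle B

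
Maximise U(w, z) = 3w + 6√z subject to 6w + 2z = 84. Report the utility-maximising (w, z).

MU_w = 3, MU_z = 6/(2√z).
MRS = 3 ÷ (6/(2√z)).
Tangency: set MRS = p_w/p_z = 6/2 = 3.
MRS depends only on z: √z = 3 ⇒ √z = 3 ⇒ z* = 9.
From the budget, 6·w = 84 − 2·9 = 66, so w* = 11.

w* = 11, z* = 9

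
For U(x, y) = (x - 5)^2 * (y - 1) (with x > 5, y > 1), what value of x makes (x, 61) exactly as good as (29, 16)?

U(29, 16) = 8640.
Set U(x, 61) = 8640 and solve.
With y = 61: (61 − 1) = 60, so (x − 5)^2 = 8640/60 = 144.
Taking the square root (with x > 5): x − 5 = 12, so x = 17.
Check: U(17, 61) = 8640.

x = 17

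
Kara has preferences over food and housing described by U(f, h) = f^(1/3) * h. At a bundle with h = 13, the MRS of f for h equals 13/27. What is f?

MU_f = 1/3·f^(-2/3)·h and MU_h = f^(1/3).
MRS = MU_f/MU_h = (1/3)·h/f.
Substitute h = 13: MRS = (13/3)/f. Setting (13/3)/f = 13/27 gives f = (13/3)/(13/27) = 9.

f = 9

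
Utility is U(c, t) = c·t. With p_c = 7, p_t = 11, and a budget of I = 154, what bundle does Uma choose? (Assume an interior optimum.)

MU_c = t and MU_t = c.
MRS = MU_c/MU_t = t/c.
Tangency: set MRS = p_c/p_t = 7/11.
So t/c = 7/11, i.e. t = (7/11)·c.
Substitute into the budget 7·c + 11·t = 154: 14·c = 154, so c* = 11.
Then t* = (7/11)·11 = 7.

c* = 11, t* = 7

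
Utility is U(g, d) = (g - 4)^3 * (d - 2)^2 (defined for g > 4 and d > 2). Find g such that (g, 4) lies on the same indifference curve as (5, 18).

U(5, 18) = 256.
Set U(g, 4) = 256 and solve.
With d = 4: (4 − 2)^2 = 4, so (g − 4)^3 = 256/4 = 64.
Taking the cube root (with g > 4): g − 4 = 4, so g = 8.
Check: U(8, 4) = 256.

g = 8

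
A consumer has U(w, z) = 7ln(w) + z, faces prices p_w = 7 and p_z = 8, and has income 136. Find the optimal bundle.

w* = 8, z* = 10

MU_w = 7/w, MU_z = 1.
MRS = 7/w ÷ 1.
Tangency: set MRS = p_w/p_z = 7/8 = 0.875.
MRS depends only on w: 7/w = 0.875 ⇒ w* = 7/0.875 = 8.
From the budget, 8·z = 136 − 7·8 = 80, so z* = 10.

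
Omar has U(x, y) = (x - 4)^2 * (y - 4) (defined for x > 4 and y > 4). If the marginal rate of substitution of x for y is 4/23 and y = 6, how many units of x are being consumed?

x = 27

MU_x = 2·(x−4)·(y−4), MU_y = (x−4)^2.
MRS = (2/1)·(y−4)/(x−4).
Substitute y = 6: MRS = 4/(x − 4). Setting this equal to 4/23 gives x − 4 = 4/(4/23) = 23, so x = 27.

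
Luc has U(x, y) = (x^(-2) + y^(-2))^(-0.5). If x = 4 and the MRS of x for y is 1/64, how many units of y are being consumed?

For CES with ρ = -2, MRS = (y/x)^3.
Setting (y/4)^3 = 1/64 gives y/4 = 0.25 and y = 1.

y = 1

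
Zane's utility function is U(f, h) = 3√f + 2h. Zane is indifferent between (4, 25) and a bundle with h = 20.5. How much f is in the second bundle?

U(4, 25) = 56.
Set U(f, 20.5) = 56 and solve.
With h = 20.5: 3√f = 56 − 2·20.5 = 15, so √f = 5 and f = 25.
Check: U(25, 20.5) = 56.

f = 25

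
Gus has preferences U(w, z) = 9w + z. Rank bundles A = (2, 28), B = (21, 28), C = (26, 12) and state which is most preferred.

Bundle C

Evaluate utility at each bundle:
U(A) = 46.
U(B) = 217.
U(C) = 246.
Highest utility is C, so C ≻ B ≻ A.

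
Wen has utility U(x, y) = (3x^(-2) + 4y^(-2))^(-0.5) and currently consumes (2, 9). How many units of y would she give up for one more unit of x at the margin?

MRS = 2187/32

For CES with ρ = -2, MRS = (3/4)·(y/x)^3.
At (2, 9): MRS = 2187/32.
That is, one extra unit of x is worth 2187/32 units of y at the margin.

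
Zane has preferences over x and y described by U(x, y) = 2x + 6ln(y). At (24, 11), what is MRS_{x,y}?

MU_x = 2, MU_y = 6/y.
MRS = 2 ÷ (6/y).
At (24, 11): MRS = 11/3.
So at (24, 11) the consumer would give up 11/3 units of y for one more unit of x.

MRS = 11/3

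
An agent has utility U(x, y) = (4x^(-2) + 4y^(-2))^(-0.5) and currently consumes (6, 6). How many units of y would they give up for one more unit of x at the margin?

MRS = 1

For CES with ρ = -2, MRS = (y/x)^3.
At (6, 6): MRS = 1.
That is, one extra unit of x is worth 1 units of y at the margin.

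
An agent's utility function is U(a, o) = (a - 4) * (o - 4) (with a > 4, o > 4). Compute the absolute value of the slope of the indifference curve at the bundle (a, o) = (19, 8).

MRS = 4/15

MU_a = (o−4), MU_o = (a−4).
MRS = (o−4)/(a−4).
At (19, 8): MRS = 4/15.
The indifference curve has slope −4/15 at this bundle.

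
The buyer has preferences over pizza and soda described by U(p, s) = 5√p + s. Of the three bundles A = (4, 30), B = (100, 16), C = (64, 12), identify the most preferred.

Bundle B

Evaluate utility at each bundle:
U(A) = 40.000.
U(B) = 66.000.
U(C) = 52.000.
Highest utility is B, so B ≻ C ≻ A.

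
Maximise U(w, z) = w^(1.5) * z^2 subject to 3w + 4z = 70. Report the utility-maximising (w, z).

MU_w = 1.5·√w·z^2 and MU_z = 2·w^(1.5)·z.
MRS = MU_w/MU_z = (0.75)·z/w.
Tangency: set MRS = p_w/p_z = 3/4 = 0.75.
So (0.75)·z/w = 0.75, i.e. z = w.
Substitute into the budget 3·w + 4·z = 70: 7·w = 70, so w* = 10.
Then z* = 10.

w* = 10, z* = 10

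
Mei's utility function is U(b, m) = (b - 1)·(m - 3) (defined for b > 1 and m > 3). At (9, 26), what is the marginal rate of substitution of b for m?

MU_b = (m−3), MU_m = (b−1).
MRS = (m−3)/(b−1).
At (9, 26): MRS = 2.875.
So at (9, 26) the consumer would give up 2.875 units of m for one more unit of b.

MRS = 2.875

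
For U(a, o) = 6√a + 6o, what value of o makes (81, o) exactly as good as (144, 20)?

U(144, 20) = 192.
Set U(81, o) = 192 and solve.
With a = 81: √81 = 9, so 6o = 192 − 6·9 = 138 and o = 23.
Check: U(81, 23) = 192.

o = 23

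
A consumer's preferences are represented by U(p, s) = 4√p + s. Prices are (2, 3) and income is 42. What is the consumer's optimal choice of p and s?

p* = 9, s* = 8

MU_p = 4/(2√p), MU_s = 1.
MRS = 4/(2√p) ÷ 1.
Tangency: set MRS = p_p/p_s = 2/3.
MRS depends only on p: 2/√p = 2/3 ⇒ √p = 2/(2/3) = 3 ⇒ p* = 9.
From the budget, 3·s = 42 − 2·9 = 24, so s* = 8.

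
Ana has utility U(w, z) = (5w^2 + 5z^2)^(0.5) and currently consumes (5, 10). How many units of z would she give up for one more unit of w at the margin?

For CES with ρ = 2, MRS = (z/w)^(-1).
At (5, 10): MRS = 0.5.
The indifference curve has slope −0.5 at this bundle.

MRS = 0.5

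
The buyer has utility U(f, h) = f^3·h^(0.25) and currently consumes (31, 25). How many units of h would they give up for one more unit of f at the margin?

MU_f = 3·f^2·h^(0.25) and MU_h = 0.25·f^3·h^(-0.75).
MRS = MU_f/MU_h = (12)·h/f.
At (31, 25): MRS = 300/31.
So at (31, 25) the consumer would give up 300/31 units of h for one more unit of f.

MRS = 300/31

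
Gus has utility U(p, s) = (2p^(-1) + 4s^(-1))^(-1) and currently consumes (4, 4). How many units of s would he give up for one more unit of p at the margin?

For CES with ρ = -1, MRS = (2/4)·(s/p)^2.
At (4, 4): MRS = 0.5.
So at (4, 4) the consumer would give up 0.5 units of s for one more unit of p.

MRS = 0.5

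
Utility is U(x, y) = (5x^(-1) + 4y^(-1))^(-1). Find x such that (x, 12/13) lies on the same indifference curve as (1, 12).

x = 5

U depends on (x, y) only through S = 5x^(-1) + 4y^(-1), so equal utility means equal S. At (1, 12): S = 16/3.
With y = 12/13: 4·(12/13)^(-1) = 13/3, so 5x^(-1) = 16/3 − 13/3 = 1, i.e. x^(-1) = 0.2.
Hence x = 1/0.2 = 5.
Check: U(5, 12/13) = 0.1875.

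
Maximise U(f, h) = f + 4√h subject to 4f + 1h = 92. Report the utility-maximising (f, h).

MU_f = 1, MU_h = 4/(2√h).
MRS = 1 ÷ (4/(2√h)).
Tangency: set MRS = p_f/p_h = 4/1 = 4.
MRS depends only on h: 0.5·√h = 4 ⇒ √h = 4/0.5 = 8 ⇒ h* = 64.
From the budget, 4·f = 92 − 1·64 = 28, so f* = 7.

f* = 7, h* = 64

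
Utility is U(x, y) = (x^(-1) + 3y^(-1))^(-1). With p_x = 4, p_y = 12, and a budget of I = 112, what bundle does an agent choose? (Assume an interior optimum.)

x* = 7, y* = 7

For CES with ρ = -1, MRS = (1/3)·(y/x)^2.
Tangency: set MRS = p_x/p_y = 4/12 = 1/3.
So (y/x)^2 = 1; taking the square root, y/x = 1, i.e. y = x.
Substitute into the budget 4·x + 12·y = 112: 16·x = 112, so x* = 7 and y* = 7.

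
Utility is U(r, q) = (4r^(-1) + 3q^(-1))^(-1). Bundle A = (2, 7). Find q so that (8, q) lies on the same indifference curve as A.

U depends on (r, q) only through S = 4r^(-1) + 3q^(-1), so equal utility means equal S. At (2, 7): S = 17/7.
With r = 8: 4·8^(-1) = 0.5, so 3q^(-1) = 17/7 − 0.5 = 27/14, i.e. q^(-1) = 9/14.
Hence q = 1/(9/14) = 14/9.
Check: U(8, 14/9) = 0.4118.

q = 14/9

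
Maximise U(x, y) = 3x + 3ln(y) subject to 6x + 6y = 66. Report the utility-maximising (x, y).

x* = 10, y* = 1

MU_x = 3, MU_y = 3/y.
MRS = 3 ÷ (3/y).
Tangency: set MRS = p_x/p_y = 6/6 = 1.
MRS depends only on y: y = 1 ⇒ y* = 1.
From the budget, 6·x = 66 − 6·1 = 60, so x* = 10.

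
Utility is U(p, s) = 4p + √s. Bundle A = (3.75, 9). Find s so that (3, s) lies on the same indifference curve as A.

U(3.75, 9) = 18.
Set U(3, s) = 18 and solve.
With p = 3: √s = 18 − 4·3 = 6, so √s = 6 and s = 36.
Check: U(3, 36) = 18.

s = 36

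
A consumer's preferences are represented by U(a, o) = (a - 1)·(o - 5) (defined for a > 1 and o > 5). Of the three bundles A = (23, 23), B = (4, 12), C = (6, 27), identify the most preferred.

Evaluate utility at each bundle:
U(A) = 396.
U(B) = 21.
U(C) = 110.
Highest utility is A, so A ≻ C ≻ B.

Bundle A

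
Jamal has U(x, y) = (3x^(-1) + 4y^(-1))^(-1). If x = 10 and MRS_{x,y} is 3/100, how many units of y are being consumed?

For CES with ρ = -1, MRS = (3/4)·(y/x)^2.
Setting (3/4)·(y/10)^2 = 3/100 gives (y/10)^2 = 1/25, so y/10 = 0.2 and y = 2.

y = 2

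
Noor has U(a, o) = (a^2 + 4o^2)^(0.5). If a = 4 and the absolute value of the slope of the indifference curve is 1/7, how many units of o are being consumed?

For CES with ρ = 2, MRS = (1/4)·(o/a)^(-1).
Setting (1/4)·(o/4)^(-1) = 1/7 gives (o/4)^(-1) = 4/7, so o/4 = 1.75 and o = 7.

o = 7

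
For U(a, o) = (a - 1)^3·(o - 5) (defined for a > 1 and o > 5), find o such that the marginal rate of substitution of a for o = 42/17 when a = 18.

o = 19

MU_a = 3·(a−1)^2·(o−5), MU_o = (a−1)^3.
MRS = (3/1)·(o−5)/(a−1).
Substitute a = 18: MRS = (o − 5)/(17/3). Setting this equal to 42/17 gives o − 5 = (42/17)·(17/3) = 14, so o = 19.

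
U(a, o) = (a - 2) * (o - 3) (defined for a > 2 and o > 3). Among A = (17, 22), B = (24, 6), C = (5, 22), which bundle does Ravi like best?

Bundle A

Evaluate utility at each bundle:
U(A) = 285.
U(B) = 66.
U(C) = 57.
Highest utility is A, so A ≻ B ≻ C.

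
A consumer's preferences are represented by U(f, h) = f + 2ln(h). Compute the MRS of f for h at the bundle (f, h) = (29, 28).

MU_f = 1, MU_h = 2/h.
MRS = 1 ÷ (2/h).
At (29, 28): MRS = 14.
The indifference curve has slope −14 at this bundle.

MRS = 14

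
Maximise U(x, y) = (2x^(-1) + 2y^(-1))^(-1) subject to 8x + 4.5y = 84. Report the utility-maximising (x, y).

For CES with ρ = -1, MRS = (y/x)^2.
Tangency: set MRS = p_x/p_y = 8/4.5 = 16/9.
So (y/x)^2 = 16/9; taking the square root, y/x = 4/3, i.e. y = (4/3)·x.
Substitute into the budget 8·x + 4.5·y = 84: 14·x = 84, so x* = 6 and y* = (4/3)·6 = 8.

x* = 6, y* = 8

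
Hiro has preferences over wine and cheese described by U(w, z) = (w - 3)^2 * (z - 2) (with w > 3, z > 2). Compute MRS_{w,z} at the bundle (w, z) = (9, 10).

MRS = 8/3

MU_w = 2·(w−3)·(z−2), MU_z = (w−3)^2.
MRS = (2/1)·(z−2)/(w−3).
At (9, 10): MRS = 8/3.
So at (9, 10) the consumer would give up 8/3 units of z for one more unit of w.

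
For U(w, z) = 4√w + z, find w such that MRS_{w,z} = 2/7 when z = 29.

MU_w = 4/(2√w), MU_z = 1.
MRS = 4/(2√w) ÷ 1.
MRS depends only on w: 2/√w = 2/7 ⇒ √w = 2/(2/7) = 7 ⇒ w = 49.

w = 49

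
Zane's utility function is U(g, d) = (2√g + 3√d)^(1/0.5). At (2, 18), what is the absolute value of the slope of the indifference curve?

For CES with ρ = 0.5, MRS = (2/3)·√(d/g).
At (2, 18): MRS = 2.
So at (2, 18) the consumer would give up 2 units of d for one more unit of g.

MRS = 2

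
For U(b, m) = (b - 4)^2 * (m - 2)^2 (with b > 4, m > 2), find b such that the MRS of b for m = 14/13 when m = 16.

MU_b = 2·(b−4)·(m−2)^2, MU_m = 2·(b−4)^2·(m−2).
MRS = (m−2)/(b−4).
Substitute m = 16: MRS = 14/(b − 4). Setting this equal to 14/13 gives b − 4 = 14/(14/13) = 13, so b = 17.

b = 17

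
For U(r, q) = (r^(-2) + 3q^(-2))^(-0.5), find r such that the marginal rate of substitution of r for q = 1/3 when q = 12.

r = 12

For CES with ρ = -2, MRS = (1/3)·(q/r)^3.
Setting (1/3)·(12/r)^3 = 1/3 gives (12/r)^3 = 1, so 12/r = 1 and r = 12.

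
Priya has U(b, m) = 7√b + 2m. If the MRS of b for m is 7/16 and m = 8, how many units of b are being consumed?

MU_b = 7/(2√b), MU_m = 2.
MRS = 7/(2√b) ÷ 2.
MRS depends only on b: 1.75/√b = 7/16 ⇒ √b = 1.75/(7/16) = 4 ⇒ b = 16.

b = 16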